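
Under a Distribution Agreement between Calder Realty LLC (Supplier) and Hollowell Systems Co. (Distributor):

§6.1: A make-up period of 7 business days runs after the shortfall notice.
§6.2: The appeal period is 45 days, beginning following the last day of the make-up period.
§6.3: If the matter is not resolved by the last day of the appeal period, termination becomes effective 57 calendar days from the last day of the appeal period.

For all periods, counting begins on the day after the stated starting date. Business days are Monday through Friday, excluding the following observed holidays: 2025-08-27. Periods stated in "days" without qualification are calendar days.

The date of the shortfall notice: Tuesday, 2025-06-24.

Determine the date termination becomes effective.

2025-10-13

The last day of the make-up period: 7 business days after Tuesday, 2025-06-24, skipping weekends — Jun 25, Jun 26, Jun 27, Jun 30, Jul 1, Jul 2, Jul 3 — lands on Thursday, 2025-07-03.
The last day of the appeal period: 45 calendar days after 2025-07-03 is 2025-08-17.
Adding 57 calendar days to 2025-08-17 gives 2025-10-13, which is the date termination becomes effective.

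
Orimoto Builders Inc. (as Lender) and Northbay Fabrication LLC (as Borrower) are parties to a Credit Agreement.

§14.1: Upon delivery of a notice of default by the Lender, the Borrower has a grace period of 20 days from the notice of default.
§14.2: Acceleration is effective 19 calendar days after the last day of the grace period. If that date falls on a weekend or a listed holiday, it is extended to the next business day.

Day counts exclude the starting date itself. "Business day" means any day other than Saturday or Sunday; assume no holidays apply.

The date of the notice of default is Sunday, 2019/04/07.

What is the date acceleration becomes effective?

The last day of the grace period: 2019/04/07 + 20 days = 2019/04/27.
The date acceleration becomes effective: 2019/04/27 + 19 days = 2019/05/16. 2019/05/16 is a Thursday, so no roll-forward applies.

2019/05/16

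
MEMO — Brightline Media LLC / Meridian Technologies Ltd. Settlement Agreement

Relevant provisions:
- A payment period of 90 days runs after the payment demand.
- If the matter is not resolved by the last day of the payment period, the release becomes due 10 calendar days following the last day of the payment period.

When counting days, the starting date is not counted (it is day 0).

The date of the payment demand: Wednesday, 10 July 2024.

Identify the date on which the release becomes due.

The last day of the payment period: 90 calendar days after 10 July 2024 is 8 October 2024.
Adding 10 calendar days to 8 October 2024 gives 18 October 2024, which is the date on which the release becomes due.

18 October 2024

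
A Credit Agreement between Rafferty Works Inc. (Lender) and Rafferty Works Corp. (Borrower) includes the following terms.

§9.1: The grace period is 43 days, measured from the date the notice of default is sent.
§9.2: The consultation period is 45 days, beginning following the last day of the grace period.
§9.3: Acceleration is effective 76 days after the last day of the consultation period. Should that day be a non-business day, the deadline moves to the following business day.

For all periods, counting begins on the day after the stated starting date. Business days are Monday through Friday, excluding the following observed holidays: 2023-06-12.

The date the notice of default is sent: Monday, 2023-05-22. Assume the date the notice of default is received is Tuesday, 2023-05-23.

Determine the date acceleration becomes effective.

The last day of the grace period: 43 calendar days after 2023-05-22 is 2023-07-04.
The last day of the consultation period: 2023-07-04 + 45 days = 2023-08-18.
Adding 76 calendar days to 2023-08-18 gives 2023-11-02, which is the date acceleration becomes effective. 2023-11-02 is a Thursday and is not a listed holiday, so no roll-forward applies.

2023-11-02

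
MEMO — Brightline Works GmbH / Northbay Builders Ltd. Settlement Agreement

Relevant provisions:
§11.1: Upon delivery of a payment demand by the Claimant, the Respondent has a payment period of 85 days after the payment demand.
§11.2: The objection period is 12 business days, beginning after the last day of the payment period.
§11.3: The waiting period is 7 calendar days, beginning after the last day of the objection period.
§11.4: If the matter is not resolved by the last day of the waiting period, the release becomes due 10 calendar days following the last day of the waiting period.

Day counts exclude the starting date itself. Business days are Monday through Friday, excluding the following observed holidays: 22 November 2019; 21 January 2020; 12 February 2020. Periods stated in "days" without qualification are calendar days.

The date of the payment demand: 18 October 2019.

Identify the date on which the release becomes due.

The last day of the payment period: 18 October 2019 + 85 days = 11 January 2020.
The last day of the objection period: 12 business days after Saturday, 11 January 2020, skipping weekends and the listed holiday on Jan 21 — Jan 13, Jan 14, Jan 15, Jan 16, …, Jan 27, Jan 28, Jan 29 — lands on Wednesday, 29 January 2020.
Adding 7 calendar days to 29 January 2020 gives 5 February 2020, which is the last day of the waiting period.
The date on which the release becomes due: 10 calendar days after 5 February 2020 is 15 February 2020.

15 February 2020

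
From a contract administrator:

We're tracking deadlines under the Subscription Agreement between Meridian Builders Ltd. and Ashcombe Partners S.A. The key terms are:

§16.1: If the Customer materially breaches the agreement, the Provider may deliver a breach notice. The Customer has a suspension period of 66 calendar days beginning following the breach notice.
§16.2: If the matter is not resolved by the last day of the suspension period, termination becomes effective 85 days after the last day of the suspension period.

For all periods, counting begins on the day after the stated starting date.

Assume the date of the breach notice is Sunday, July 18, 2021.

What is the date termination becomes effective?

December 16, 2021

The last day of the suspension period: 66 calendar days after July 18, 2021 is September 22, 2021.
The date termination becomes effective: September 22, 2021 + 85 days = December 16, 2021.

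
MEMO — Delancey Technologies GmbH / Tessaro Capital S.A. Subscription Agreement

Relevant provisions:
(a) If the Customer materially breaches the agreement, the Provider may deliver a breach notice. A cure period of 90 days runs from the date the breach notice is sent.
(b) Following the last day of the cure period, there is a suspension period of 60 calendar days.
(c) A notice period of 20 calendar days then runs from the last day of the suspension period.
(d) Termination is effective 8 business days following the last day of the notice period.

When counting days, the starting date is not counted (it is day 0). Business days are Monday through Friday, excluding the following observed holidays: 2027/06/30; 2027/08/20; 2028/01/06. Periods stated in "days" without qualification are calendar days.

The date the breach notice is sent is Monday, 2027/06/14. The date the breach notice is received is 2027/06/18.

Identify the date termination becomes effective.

The last day of the cure period: 90 calendar days after 2027/06/14 is 2027/09/12.
Adding 60 calendar days to 2027/09/12 gives 2027/11/11, which is the last day of the suspension period.
Adding 20 calendar days to 2027/11/11 gives 2027/12/01, which is the last day of the notice period.
The date termination becomes effective: 8 business days after Wednesday, 2027/12/01, skipping weekends — Dec 2, Dec 3, Dec 6, Dec 7, Dec 8, Dec 9, Dec 10, Dec 13 — lands on Monday, 2027/12/13.

2027/12/13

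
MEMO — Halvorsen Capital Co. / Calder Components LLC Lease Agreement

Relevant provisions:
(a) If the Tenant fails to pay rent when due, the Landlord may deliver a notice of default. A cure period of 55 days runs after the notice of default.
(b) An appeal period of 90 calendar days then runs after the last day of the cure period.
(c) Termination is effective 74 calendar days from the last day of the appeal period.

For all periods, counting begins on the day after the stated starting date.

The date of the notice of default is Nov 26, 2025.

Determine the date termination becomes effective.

The last day of the cure period: 55 calendar days after Nov 26, 2025 is Jan 20, 2026.
Adding 90 calendar days to Jan 20, 2026 gives Apr 20, 2026, which is the last day of the appeal period.
The date termination becomes effective: Apr 20, 2026 + 74 days = Jul 3, 2026.

Jul 3, 2026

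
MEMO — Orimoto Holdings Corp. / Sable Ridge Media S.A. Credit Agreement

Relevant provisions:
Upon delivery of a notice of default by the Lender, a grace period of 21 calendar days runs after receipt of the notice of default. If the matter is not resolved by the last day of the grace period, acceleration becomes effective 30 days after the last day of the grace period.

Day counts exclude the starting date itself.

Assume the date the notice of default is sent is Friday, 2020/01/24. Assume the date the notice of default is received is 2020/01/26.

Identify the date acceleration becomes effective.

2020/03/17

Adding 21 calendar days to 2020/01/26 gives 2020/02/16, which is the last day of the grace period.
The date acceleration becomes effective: 30 calendar days after 2020/02/16 is 2020/03/17.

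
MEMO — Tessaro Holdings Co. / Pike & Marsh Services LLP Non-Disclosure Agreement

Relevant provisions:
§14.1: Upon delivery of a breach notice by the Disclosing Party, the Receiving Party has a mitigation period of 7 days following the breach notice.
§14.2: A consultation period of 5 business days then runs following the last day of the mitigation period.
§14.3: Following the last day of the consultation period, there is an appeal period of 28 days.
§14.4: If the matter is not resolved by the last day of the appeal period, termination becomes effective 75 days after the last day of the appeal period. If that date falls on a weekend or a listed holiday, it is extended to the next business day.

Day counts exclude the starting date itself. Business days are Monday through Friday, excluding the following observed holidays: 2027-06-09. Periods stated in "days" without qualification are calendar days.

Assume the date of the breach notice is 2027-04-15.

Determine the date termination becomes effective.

2027-08-10

The last day of the mitigation period: 2027-04-15 + 7 days = 2027-04-22.
The last day of the consultation period: counting 5 business days from Thursday, 2027-04-22 (Apr 23, Apr 26, Apr 27, Apr 28, Apr 29, skipping weekends) reaches Thursday, 2027-04-29.
The last day of the appeal period: 28 calendar days after 2027-04-29 is 2027-05-27.
Adding 75 calendar days to 2027-05-27 gives 2027-08-10, which is the date termination becomes effective. 2027-08-10 is a Tuesday and is not a listed holiday, so no roll-forward applies.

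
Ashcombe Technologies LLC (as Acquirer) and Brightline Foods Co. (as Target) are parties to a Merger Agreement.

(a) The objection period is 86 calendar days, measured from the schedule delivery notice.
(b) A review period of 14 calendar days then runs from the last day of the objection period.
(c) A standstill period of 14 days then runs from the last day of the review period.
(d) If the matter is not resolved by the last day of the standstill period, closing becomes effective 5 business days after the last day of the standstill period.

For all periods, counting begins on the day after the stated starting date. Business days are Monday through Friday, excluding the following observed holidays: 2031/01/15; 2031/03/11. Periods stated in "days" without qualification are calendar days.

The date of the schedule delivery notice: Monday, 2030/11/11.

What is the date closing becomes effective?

2031/03/13

The last day of the objection period: 86 calendar days after 2030/11/11 is 2031/02/05.
Adding 14 calendar days to 2031/02/05 gives 2031/02/19, which is the last day of the review period.
Adding 14 calendar days to 2031/02/19 gives 2031/03/05, which is the last day of the standstill period.
From Wednesday, 2031/03/05, 5 business days (Mar 6, Mar 7, Mar 10, Mar 12, Mar 13, skipping weekends and the listed holiday on Mar 11) brings us to Thursday, 2031/03/13, which is the date closing becomes effective.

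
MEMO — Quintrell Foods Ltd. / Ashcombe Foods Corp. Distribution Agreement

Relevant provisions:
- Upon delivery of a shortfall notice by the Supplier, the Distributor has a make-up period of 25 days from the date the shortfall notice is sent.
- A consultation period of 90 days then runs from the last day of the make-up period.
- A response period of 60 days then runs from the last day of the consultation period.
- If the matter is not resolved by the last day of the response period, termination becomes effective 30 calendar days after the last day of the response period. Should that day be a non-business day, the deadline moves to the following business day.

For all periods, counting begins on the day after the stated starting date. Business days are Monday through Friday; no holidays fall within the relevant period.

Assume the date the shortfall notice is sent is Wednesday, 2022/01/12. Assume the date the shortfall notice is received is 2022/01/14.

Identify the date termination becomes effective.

The last day of the make-up period: 25 calendar days after 2022/01/12 is 2022/02/06.
Adding 90 calendar days to 2022/02/06 gives 2022/05/07, which is the last day of the consultation period.
The last day of the response period: 60 calendar days after 2022/05/07 is 2022/07/06.
The date termination becomes effective: 2022/07/06 + 30 days = 2022/08/05. 2022/08/05 is a Friday, so no roll-forward applies.

2022/08/05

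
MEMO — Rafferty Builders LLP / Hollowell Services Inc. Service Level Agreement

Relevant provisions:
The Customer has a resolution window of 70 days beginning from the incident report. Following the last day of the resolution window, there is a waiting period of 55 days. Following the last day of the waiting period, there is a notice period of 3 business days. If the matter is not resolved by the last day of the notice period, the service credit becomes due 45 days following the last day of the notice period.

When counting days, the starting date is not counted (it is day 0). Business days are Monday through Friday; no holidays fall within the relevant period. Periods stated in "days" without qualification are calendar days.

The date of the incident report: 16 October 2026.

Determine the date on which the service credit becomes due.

9 April 2027

Adding 70 calendar days to 16 October 2026 gives 25 December 2026, which is the last day of the resolution window.
The last day of the waiting period: 25 December 2026 + 55 days = 18 February 2027.
The last day of the notice period: counting 3 business days from Thursday, 18 February 2027 (Feb 19, Feb 22, Feb 23, skipping weekends) reaches Tuesday, 23 February 2027.
The date on which the service credit becomes due: 23 February 2027 + 45 days = 9 April 2027.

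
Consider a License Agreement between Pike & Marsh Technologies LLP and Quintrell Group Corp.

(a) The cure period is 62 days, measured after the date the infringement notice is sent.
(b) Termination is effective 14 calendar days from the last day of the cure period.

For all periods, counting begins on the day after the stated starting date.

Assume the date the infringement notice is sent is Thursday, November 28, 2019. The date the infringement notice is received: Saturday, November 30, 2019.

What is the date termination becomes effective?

The last day of the cure period: November 28, 2019 + 62 days = January 29, 2020.
The date termination becomes effective: 14 calendar days after January 29, 2020 is February 12, 2020.

February 12, 2020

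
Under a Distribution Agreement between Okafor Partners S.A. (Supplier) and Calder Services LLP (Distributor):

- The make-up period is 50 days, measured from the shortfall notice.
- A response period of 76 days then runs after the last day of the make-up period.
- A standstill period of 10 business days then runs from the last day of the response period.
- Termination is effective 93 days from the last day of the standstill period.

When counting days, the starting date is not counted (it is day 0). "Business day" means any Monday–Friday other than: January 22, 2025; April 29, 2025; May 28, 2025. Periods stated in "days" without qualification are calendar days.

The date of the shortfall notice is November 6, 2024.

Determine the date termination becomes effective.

Adding 50 calendar days to November 6, 2024 gives December 26, 2024, which is the last day of the make-up period.
The last day of the response period: December 26, 2024 + 76 days = March 12, 2025.
From Wednesday, March 12, 2025, 10 business days (Mar 13, Mar 14, Mar 17, Mar 18, Mar 19, Mar 20, Mar 21, Mar 24, Mar 25, Mar 26, skipping weekends) brings us to Wednesday, March 26, 2025, which is the last day of the standstill period.
The date termination becomes effective: 93 calendar days after March 26, 2025 is June 27, 2025.

June 27, 2025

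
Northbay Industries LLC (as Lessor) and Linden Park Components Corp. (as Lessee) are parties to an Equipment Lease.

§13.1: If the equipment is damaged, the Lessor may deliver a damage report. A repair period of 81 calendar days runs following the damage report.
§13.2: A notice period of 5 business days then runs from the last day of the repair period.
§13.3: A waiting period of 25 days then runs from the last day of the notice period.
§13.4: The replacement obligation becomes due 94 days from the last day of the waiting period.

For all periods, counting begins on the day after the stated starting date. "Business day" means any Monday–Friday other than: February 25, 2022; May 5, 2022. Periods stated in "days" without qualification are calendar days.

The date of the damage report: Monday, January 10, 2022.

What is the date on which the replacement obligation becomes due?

August 5, 2022

The last day of the repair period: 81 calendar days after January 10, 2022 is April 1, 2022.
The last day of the notice period: 5 business days after Friday, April 1, 2022, skipping weekends — Apr 4, Apr 5, Apr 6, Apr 7, Apr 8 — lands on Friday, April 8, 2022.
Adding 25 calendar days to April 8, 2022 gives May 3, 2022, which is the last day of the waiting period.
The date on which the replacement obligation becomes due: 94 calendar days after May 3, 2022 is August 5, 2022.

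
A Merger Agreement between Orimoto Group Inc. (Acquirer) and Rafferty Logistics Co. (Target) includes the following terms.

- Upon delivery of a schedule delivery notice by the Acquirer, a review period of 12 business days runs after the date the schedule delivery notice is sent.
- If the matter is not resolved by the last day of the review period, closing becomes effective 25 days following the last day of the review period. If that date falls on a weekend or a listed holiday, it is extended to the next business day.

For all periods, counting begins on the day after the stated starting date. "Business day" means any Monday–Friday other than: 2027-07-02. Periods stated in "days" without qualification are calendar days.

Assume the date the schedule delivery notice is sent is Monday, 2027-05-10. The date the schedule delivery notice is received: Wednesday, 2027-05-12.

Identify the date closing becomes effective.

2027-06-21

From Monday, 2027-05-10, 12 business days (May 11, May 12, May 13, May 14, …, May 24, May 25, May 26, skipping weekends) brings us to Wednesday, 2027-05-26, which is the last day of the review period.
Adding 25 calendar days to 2027-05-26 gives 2027-06-20, which is the date closing becomes effective. That falls on a Sunday, so it rolls to the next business day, Monday, 2027-06-21.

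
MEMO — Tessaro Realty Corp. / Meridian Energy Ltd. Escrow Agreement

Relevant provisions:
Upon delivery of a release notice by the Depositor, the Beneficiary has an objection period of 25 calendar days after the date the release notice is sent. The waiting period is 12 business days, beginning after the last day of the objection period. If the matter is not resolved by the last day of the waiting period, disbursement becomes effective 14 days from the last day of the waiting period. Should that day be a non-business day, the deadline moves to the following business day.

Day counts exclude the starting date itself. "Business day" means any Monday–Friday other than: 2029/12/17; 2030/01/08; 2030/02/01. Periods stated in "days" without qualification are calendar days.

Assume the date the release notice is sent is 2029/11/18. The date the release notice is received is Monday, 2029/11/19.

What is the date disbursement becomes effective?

2030/01/15

Adding 25 calendar days to 2029/11/18 gives 2029/12/13, which is the last day of the objection period.
The last day of the waiting period: counting 12 business days from Thursday, 2029/12/13 (Dec 14, Dec 18, Dec 19, Dec 20, …, Dec 28, Dec 31, Jan 1, skipping weekends and the listed holiday on Dec 17) reaches Tuesday, 2030/01/01.
The date disbursement becomes effective: 2030/01/01 + 14 days = 2030/01/15. 2030/01/15 is a Tuesday and is not a listed holiday, so no roll-forward applies.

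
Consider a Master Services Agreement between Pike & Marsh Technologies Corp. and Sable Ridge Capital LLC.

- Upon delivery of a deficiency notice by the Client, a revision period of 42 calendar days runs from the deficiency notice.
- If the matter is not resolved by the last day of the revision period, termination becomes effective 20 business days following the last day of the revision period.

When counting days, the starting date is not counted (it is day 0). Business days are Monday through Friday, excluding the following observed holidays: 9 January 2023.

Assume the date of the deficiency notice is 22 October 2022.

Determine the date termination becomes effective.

30 December 2022

The last day of the revision period: 42 calendar days after 22 October 2022 is 3 December 2022.
The date termination becomes effective: 20 business days after Saturday, 3 December 2022, skipping weekends — Dec 5, Dec 6, Dec 7, Dec 8, …, Dec 28, Dec 29, Dec 30 — lands on Friday, 30 December 2022.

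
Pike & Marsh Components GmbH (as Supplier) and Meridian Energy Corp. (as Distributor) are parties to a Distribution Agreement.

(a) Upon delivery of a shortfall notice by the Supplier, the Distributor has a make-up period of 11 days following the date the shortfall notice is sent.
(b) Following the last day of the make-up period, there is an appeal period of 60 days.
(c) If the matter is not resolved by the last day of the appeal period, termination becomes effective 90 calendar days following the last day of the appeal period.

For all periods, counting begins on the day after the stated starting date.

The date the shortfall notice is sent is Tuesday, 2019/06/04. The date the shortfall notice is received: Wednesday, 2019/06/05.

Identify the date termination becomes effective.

2019/11/12

The last day of the make-up period: 2019/06/04 + 11 days = 2019/06/15.
Adding 60 calendar days to 2019/06/15 gives 2019/08/14, which is the last day of the appeal period.
The date termination becomes effective: 2019/08/14 + 90 days = 2019/11/12.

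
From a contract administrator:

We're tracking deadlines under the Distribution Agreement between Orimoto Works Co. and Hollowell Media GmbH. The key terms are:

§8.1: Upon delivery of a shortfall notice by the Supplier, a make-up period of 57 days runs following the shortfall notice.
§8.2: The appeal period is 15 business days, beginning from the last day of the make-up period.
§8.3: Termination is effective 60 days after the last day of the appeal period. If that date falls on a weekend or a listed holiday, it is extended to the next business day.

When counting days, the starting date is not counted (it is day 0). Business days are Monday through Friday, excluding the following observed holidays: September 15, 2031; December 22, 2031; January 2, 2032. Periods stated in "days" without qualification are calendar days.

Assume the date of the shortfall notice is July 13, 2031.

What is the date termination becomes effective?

The last day of the make-up period: 57 calendar days after July 13, 2031 is September 8, 2031.
The last day of the appeal period: 15 business days after Monday, September 8, 2031, skipping weekends and the listed holiday on Sep 15 — Sep 9, Sep 10, Sep 11, Sep 12, …, Sep 26, Sep 29, Sep 30 — lands on Tuesday, September 30, 2031.
The date termination becomes effective: 60 calendar days after September 30, 2031 is November 29, 2031. That falls on a Saturday, so it rolls to the next business day, Monday, December 1, 2031.

December 1, 2031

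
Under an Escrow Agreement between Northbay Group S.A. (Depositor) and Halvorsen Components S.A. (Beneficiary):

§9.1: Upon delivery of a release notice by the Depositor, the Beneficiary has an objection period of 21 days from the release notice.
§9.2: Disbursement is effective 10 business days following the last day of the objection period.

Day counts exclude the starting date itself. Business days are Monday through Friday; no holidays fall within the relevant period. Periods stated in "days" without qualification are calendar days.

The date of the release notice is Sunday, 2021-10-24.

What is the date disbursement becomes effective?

2021-11-26

The last day of the objection period: 21 calendar days after 2021-10-24 is 2021-11-14.
From Sunday, 2021-11-14, 10 business days (Nov 15, Nov 16, Nov 17, Nov 18, Nov 19, Nov 22, Nov 23, Nov 24, Nov 25, Nov 26, skipping weekends) brings us to Friday, 2021-11-26, which is the date disbursement becomes effective.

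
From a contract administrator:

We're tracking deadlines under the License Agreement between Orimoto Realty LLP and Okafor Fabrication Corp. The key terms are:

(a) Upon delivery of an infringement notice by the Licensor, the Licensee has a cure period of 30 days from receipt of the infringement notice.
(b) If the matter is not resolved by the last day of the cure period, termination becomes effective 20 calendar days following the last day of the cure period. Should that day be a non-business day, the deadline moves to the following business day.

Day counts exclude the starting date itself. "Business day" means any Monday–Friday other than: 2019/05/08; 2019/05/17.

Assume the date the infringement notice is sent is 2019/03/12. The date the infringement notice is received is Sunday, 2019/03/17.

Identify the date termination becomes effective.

2019/05/06

Adding 30 calendar days to 2019/03/17 gives 2019/04/16, which is the last day of the cure period.
The date termination becomes effective: 2019/04/16 + 20 days = 2019/05/06. 2019/05/06 is a Monday and is not a listed holiday, so no roll-forward applies.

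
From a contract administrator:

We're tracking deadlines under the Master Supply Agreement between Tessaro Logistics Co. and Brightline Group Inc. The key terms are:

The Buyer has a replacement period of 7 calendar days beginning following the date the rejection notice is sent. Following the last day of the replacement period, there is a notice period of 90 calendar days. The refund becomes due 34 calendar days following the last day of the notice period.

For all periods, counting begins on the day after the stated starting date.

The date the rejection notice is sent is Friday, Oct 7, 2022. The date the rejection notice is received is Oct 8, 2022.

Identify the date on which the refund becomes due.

Feb 15, 2023

The last day of the replacement period: Oct 7, 2022 + 7 days = Oct 14, 2022.
The last day of the notice period: 90 calendar days after Oct 14, 2022 is Jan 12, 2023.
The date on which the refund becomes due: Jan 12, 2023 + 34 days = Feb 15, 2023.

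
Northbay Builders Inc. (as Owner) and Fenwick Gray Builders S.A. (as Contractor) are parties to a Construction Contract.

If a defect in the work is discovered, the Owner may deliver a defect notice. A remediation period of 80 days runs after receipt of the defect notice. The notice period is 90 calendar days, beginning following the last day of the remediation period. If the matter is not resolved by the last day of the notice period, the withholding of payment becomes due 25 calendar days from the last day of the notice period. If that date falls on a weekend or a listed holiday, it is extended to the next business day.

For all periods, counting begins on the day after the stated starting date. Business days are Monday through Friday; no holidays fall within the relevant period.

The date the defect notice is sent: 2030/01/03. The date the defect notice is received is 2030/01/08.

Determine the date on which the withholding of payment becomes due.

Adding 80 calendar days to 2030/01/08 gives 2030/03/29, which is the last day of the remediation period.
The last day of the notice period: 90 calendar days after 2030/03/29 is 2030/06/27.
The date on which the withholding of payment becomes due: 25 calendar days after 2030/06/27 is 2030/07/22. 2030/07/22 is a Monday, so no roll-forward applies.

2030/07/22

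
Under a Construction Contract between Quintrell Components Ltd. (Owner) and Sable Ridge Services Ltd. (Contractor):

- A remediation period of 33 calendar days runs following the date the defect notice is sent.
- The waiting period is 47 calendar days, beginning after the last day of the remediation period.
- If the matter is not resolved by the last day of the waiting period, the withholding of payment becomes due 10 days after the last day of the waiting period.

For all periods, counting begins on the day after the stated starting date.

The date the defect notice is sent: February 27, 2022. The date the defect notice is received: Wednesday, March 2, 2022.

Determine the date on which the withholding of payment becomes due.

May 28, 2022

Adding 33 calendar days to February 27, 2022 gives April 1, 2022, which is the last day of the remediation period.
The last day of the waiting period: April 1, 2022 + 47 days = May 18, 2022.
The date on which the withholding of payment becomes due: May 18, 2022 + 10 days = May 28, 2022.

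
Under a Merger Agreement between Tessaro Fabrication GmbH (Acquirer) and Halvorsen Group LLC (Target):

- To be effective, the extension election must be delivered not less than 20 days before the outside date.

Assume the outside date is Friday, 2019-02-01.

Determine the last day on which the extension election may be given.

2019-01-12

Counting back 20 calendar days from 2019-02-01 gives 2019-01-12.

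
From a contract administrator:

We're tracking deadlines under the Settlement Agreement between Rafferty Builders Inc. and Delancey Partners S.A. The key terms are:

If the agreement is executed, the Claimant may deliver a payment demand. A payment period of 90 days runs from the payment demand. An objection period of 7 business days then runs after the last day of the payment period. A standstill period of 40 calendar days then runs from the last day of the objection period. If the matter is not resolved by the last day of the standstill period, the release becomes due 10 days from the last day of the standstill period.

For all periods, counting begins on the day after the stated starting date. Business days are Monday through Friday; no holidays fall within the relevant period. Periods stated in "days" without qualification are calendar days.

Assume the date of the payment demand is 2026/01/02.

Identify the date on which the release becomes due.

Adding 90 calendar days to 2026/01/02 gives 2026/04/02, which is the last day of the payment period.
The last day of the objection period: 7 business days after Thursday, 2026/04/02, skipping weekends — Apr 3, Apr 6, Apr 7, Apr 8, Apr 9, Apr 10, Apr 13 — lands on Monday, 2026/04/13.
The last day of the standstill period: 2026/04/13 + 40 days = 2026/05/23.
The date on which the release becomes due: 2026/05/23 + 10 days = 2026/06/02.

2026/06/02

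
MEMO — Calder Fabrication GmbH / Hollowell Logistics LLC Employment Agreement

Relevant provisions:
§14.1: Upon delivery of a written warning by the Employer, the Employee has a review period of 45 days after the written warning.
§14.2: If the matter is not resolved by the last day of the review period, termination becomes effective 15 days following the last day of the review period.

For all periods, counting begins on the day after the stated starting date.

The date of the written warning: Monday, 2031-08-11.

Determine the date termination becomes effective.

2031-10-10

The last day of the review period: 2031-08-11 + 45 days = 2031-09-25.
Adding 15 calendar days to 2031-09-25 gives 2031-10-10, which is the date termination becomes effective.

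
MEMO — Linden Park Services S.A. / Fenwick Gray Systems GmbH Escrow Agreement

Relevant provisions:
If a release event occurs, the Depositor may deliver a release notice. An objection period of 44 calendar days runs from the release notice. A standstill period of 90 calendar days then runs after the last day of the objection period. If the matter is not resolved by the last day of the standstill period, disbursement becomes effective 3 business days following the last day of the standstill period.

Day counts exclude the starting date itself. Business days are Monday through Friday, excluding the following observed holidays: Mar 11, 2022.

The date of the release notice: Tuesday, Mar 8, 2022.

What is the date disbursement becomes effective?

The last day of the objection period: Mar 8, 2022 + 44 days = Apr 21, 2022.
The last day of the standstill period: Apr 21, 2022 + 90 days = Jul 20, 2022.
The date disbursement becomes effective: counting 3 business days from Wednesday, Jul 20, 2022 (Jul 21, Jul 22, Jul 25, skipping weekends) reaches Monday, Jul 25, 2022.

Jul 25, 2022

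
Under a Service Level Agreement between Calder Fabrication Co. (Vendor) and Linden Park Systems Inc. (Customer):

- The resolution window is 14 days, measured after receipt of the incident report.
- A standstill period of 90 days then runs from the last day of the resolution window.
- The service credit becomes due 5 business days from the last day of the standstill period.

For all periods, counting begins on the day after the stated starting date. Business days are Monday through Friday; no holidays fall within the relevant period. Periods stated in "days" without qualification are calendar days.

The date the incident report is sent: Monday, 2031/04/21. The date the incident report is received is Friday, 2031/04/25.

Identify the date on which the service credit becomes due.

Adding 14 calendar days to 2031/04/25 gives 2031/05/09, which is the last day of the resolution window.
Adding 90 calendar days to 2031/05/09 gives 2031/08/07, which is the last day of the standstill period.
The date on which the service credit becomes due: counting 5 business days from Thursday, 2031/08/07 (Aug 8, Aug 11, Aug 12, Aug 13, Aug 14, skipping weekends) reaches Thursday, 2031/08/14.

2031/08/14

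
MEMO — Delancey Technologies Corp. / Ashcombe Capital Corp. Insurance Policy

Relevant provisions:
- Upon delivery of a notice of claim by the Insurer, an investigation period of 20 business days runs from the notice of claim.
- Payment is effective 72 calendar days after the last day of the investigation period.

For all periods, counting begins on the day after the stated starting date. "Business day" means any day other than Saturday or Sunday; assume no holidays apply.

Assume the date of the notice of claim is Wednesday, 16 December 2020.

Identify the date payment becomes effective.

The last day of the investigation period: 20 business days after Wednesday, 16 December 2020, skipping weekends — Dec 17, Dec 18, Dec 21, Dec 22, …, Jan 11, Jan 12, Jan 13 — lands on Wednesday, 13 January 2021.
The date payment becomes effective: 13 January 2021 + 72 days = 26 March 2021.

26 March 2021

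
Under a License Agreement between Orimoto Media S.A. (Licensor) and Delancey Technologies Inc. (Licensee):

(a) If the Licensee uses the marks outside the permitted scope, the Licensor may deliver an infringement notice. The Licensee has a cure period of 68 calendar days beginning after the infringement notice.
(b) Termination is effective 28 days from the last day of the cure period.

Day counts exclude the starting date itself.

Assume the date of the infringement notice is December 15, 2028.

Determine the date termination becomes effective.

March 21, 2029

Adding 68 calendar days to December 15, 2028 gives February 21, 2029, which is the last day of the cure period.
The date termination becomes effective: February 21, 2029 + 28 days = March 21, 2029.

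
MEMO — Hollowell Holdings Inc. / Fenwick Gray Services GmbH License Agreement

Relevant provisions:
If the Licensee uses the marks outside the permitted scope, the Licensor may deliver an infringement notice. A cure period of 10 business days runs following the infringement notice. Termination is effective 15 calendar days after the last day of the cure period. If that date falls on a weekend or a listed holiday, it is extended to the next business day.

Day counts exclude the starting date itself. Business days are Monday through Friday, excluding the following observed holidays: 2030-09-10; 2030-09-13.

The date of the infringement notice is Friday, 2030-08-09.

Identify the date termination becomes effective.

2030-09-09

From Friday, 2030-08-09, 10 business days (Aug 12, Aug 13, Aug 14, Aug 15, Aug 16, Aug 19, Aug 20, Aug 21, Aug 22, Aug 23, skipping weekends) brings us to Friday, 2030-08-23, which is the last day of the cure period.
The date termination becomes effective: 15 calendar days after 2030-08-23 is 2030-09-07. That falls on a Saturday, so it rolls to the next business day, Monday, 2030-09-09.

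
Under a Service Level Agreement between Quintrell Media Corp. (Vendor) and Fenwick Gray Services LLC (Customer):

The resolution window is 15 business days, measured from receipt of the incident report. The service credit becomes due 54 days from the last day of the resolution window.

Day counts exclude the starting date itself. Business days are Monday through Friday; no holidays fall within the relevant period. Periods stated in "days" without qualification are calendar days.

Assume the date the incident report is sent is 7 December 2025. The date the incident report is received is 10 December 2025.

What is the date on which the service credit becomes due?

23 February 2026

The last day of the resolution window: 15 business days after Wednesday, 10 December 2025, skipping weekends — Dec 11, Dec 12, Dec 15, Dec 16, …, Dec 29, Dec 30, Dec 31 — lands on Wednesday, 31 December 2025.
Adding 54 calendar days to 31 December 2025 gives 23 February 2026, which is the date on which the service credit becomes due.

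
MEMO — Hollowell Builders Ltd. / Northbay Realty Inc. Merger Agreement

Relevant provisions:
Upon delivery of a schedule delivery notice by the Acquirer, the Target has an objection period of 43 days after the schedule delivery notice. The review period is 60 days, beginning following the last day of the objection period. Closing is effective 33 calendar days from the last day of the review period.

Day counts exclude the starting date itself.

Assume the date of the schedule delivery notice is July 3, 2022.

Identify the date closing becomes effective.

The last day of the objection period: July 3, 2022 + 43 days = August 15, 2022.
The last day of the review period: 60 calendar days after August 15, 2022 is October 14, 2022.
The date closing becomes effective: October 14, 2022 + 33 days = November 16, 2022.

November 16, 2022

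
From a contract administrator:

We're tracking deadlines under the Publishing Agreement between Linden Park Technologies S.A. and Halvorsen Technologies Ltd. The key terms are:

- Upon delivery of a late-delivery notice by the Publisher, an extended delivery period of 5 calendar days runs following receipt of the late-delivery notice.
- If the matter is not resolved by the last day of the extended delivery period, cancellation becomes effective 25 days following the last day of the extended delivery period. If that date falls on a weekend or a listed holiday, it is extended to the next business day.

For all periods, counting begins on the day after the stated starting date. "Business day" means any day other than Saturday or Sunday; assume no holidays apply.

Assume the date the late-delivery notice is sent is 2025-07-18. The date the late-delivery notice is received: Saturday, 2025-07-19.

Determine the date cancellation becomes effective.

Adding 5 calendar days to 2025-07-19 gives 2025-07-24, which is the last day of the extended delivery period.
Adding 25 calendar days to 2025-07-24 gives 2025-08-18, which is the date cancellation becomes effective. 2025-08-18 is a Monday, so no roll-forward applies.

2025-08-18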